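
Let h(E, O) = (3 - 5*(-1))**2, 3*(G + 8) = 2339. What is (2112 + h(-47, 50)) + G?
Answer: 8843/3 ≈ 2947.7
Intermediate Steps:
G = 2315/3 (G = -8 + (1/3)*2339 = -8 + 2339/3 = 2315/3 ≈ 771.67)
h(E, O) = 64 (h(E, O) = (3 + 5)**2 = 8**2 = 64)
(2112 + h(-47, 50)) + G = (2112 + 64) + 2315/3 = 2176 + 2315/3 = 8843/3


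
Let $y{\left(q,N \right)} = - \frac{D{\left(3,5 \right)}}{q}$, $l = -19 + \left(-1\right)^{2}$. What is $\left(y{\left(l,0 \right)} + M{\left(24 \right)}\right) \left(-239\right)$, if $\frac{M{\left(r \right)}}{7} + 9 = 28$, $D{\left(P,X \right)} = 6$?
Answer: $- \frac{95600}{3} \approx -31867.0$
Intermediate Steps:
$M{\left(r \right)} = 133$ ($M{\left(r \right)} = -63 + 7 \cdot 28 = -63 + 196 = 133$)
$l = -18$ ($l = -19 + 1 = -18$)
$y{\left(q,N \right)} = - \frac{6}{q}$
$\left(y{\left(l,0 \right)} + M{\left(24 \right)}\right) \left(-239\right) = \left(- \frac{6}{-18} + 133\right) \left(-239\right) = \left(\left(-6\right) \left(- \frac{1}{18}\right) + 133\right) \left(-239\right) = \left(\frac{1}{3} + 133\right) \left(-239\right) = \frac{400}{3} \left(-239\right) = - \frac{95600}{3}$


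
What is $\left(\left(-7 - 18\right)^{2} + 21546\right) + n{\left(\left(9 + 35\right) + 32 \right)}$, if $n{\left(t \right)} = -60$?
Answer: $22111$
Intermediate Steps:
$\left(\left(-7 - 18\right)^{2} + 21546\right) + n{\left(\left(9 + 35\right) + 32 \right)} = \left(\left(-7 - 18\right)^{2} + 21546\right) - 60 = \left(\left(-25\right)^{2} + 21546\right) - 60 = \left(625 + 21546\right) - 60 = 22171 - 60 = 22111$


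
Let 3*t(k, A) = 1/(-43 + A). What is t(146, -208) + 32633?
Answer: 24572648/753 ≈ 32633.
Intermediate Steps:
t(k, A) = 1/(3*(-43 + A))
t(146, -208) + 32633 = 1/(3*(-43 - 208)) + 32633 = (1/3)/(-251) + 32633 = (1/3)*(-1/251) + 32633 = -1/753 + 32633 = 24572648/753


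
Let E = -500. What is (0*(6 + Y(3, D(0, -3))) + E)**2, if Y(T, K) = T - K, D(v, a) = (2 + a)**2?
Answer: 250000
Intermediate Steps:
(0*(6 + Y(3, D(0, -3))) + E)**2 = (0*(6 + (3 - (2 - 3)**2)) - 500)**2 = (0*(6 + (3 - 1*(-1)**2)) - 500)**2 = (0*(6 + (3 - 1*1)) - 500)**2 = (0*(6 + (3 - 1)) - 500)**2 = (0*(6 + 2) - 500)**2 = (0*8 - 500)**2 = (0 - 500)**2 = (-500)**2 = 250000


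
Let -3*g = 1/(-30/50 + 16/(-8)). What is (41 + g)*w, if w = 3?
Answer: 1604/13 ≈ 123.38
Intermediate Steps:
g = 5/39 (g = -1/(3*(-30/50 + 16/(-8))) = -1/(3*(-30*1/50 + 16*(-⅛))) = -1/(3*(-⅗ - 2)) = -1/(3*(-13/5)) = -⅓*(-5/13) = 5/39 ≈ 0.12821)
(41 + g)*w = (41 + 5/39)*3 = (1604/39)*3 = 1604/13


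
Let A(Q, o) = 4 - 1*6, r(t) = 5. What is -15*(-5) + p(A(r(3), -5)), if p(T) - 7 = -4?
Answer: 78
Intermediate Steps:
A(Q, o) = -2 (A(Q, o) = 4 - 6 = -2)
p(T) = 3 (p(T) = 7 - 4 = 3)
-15*(-5) + p(A(r(3), -5)) = -15*(-5) + 3 = 75 + 3 = 78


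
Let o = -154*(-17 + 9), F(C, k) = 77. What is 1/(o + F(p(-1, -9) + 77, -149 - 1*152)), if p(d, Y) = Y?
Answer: 1/1309 ≈ 0.00076394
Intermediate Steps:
o = 1232 (o = -154*(-8) = 1232)
1/(o + F(p(-1, -9) + 77, -149 - 1*152)) = 1/(1232 + 77) = 1/1309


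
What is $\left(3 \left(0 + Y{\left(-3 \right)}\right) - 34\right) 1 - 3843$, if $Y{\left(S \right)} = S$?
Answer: $-3886$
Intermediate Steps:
$\left(3 \left(0 + Y{\left(-3 \right)}\right) - 34\right) 1 - 3843 = \left(3 \left(0 - 3\right) - 34\right) 1 - 3843 = \left(3 \left(-3\right) - 34\right) 1 - 3843 = \left(-9 - 34\right) 1 - 3843 = \left(-43\right) 1 - 3843 = -43 - 3843 = -3886$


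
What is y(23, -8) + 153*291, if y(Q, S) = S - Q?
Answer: 44492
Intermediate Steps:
y(23, -8) + 153*291 = (-8 - 1*23) + 153*291 = (-8 - 23) + 44523 = -31 + 44523 = 44492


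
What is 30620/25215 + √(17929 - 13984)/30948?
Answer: 6124/5043 + √3945/30948 ≈ 1.2164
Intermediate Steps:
30620/25215 + √(17929 - 13984)/30948 = 30620*(1/25215) + √3945*(1/30948) = 6124/5043 + √3945/30948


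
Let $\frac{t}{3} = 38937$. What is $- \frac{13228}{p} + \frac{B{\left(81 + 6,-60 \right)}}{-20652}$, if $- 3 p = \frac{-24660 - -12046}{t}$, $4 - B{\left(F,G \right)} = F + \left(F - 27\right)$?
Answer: $- \frac{47866458376123}{130252164} \approx -3.6749 \cdot 10^{5}$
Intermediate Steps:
$t = 116811$ ($t = 3 \cdot 38937 = 116811$)
$B{\left(F,G \right)} = 31 - 2 F$ ($B{\left(F,G \right)} = 4 - \left(F + \left(F - 27\right)\right) = 4 - \left(F + \left(-27 + F\right)\right) = 4 - \left(-27 + 2 F\right) = 31 - 2 F$)
$p = \frac{12614}{350433}$ ($p = - \frac{\left(-24660 - -12046\right) \frac{1}{116811}}{3} = - \frac{\left(-24660 + 12046\right) \frac{1}{116811}}{3} = - \frac{\left(-12614\right) \frac{1}{116811}}{3} = \left(- \frac{1}{3}\right) \left(- \frac{12614}{116811}\right) = \frac{12614}{350433} \approx 0.035995$)
$- \frac{13228}{p} + \frac{B{\left(81 + 6,-60 \right)}}{-20652} = - \frac{13228}{\frac{12614}{350433}} + \frac{31 - 2 \left(81 + 6\right)}{-20652} = \left(-13228\right) \frac{350433}{12614} + \left(31 - 174\right) \left(- \frac{1}{20652}\right) = - \frac{2317763862}{6307} + \left(31 - 174\right) \left(- \frac{1}{20652}\right) = - \frac{2317763862}{6307} - - \frac{143}{20652} = - \frac{2317763862}{6307} + \frac{143}{20652} = - \frac{47866458376123}{130252164}$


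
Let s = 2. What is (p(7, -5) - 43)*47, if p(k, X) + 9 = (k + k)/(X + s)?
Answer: -7990/3 ≈ -2663.3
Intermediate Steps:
p(k, X) = -9 + 2*k/(2 + X) (p(k, X) = -9 + (k + k)/(X + 2) = -9 + (2*k)/(2 + X) = -9 + 2*k/(2 + X))
(p(7, -5) - 43)*47 = ((-18 - 9*(-5) + 2*7)/(2 - 5) - 43)*47 = ((-18 + 45 + 14)/(-3) - 43)*47 = (-⅓*41 - 43)*47 = (-41/3 - 43)*47 = -170/3*47 = -7990/3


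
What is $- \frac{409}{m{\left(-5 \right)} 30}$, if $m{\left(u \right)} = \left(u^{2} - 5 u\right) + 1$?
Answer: $- \frac{409}{1530} \approx -0.26732$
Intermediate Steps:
$m{\left(u \right)} = 1 + u^{2} - 5 u$
$- \frac{409}{m{\left(-5 \right)} 30} = - \frac{409}{\left(1 + \left(-5\right)^{2} - -25\right) 30} = - \frac{409}{\left(1 + 25 + 25\right) 30} = - \frac{409}{51 \cdot 30} = - \frac{409}{1530}$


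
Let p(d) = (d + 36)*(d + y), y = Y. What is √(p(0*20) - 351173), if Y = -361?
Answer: I*√364169 ≈ 603.46*I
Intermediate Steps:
y = -361
p(d) = (-361 + d)*(36 + d) (p(d) = (d + 36)*(d - 361) = (36 + d)*(-361 + d) = (-361 + d)*(36 + d))
√(p(0*20) - 351173) = √((-12996 + (0*20)² - 0*20) - 351173) = √((-12996 + 0² - 325*0) - 351173) = √((-12996 + 0 + 0) - 351173) = √(-12996 - 351173) = √(-364169) = I*√364169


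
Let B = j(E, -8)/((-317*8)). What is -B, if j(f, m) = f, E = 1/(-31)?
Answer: -1/78616 ≈ -1.2720e-5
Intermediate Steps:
E = -1/31 ≈ -0.032258
B = 1/78616 (B = -1/(31*((-317*8))) = -1/31/(-2536) = -1/31*(-1/2536) = 1/78616 ≈ 1.2720e-5)
-B = -1*1/78616 = -1/78616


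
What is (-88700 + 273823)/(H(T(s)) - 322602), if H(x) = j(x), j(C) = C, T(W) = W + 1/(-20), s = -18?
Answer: -3702460/6452401 ≈ -0.57381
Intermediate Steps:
T(W) = -1/20 + W (T(W) = W - 1/20 = -1/20 + W)
H(x) = x
(-88700 + 273823)/(H(T(s)) - 322602) = (-88700 + 273823)/((-1/20 - 18) - 322602) = 185123/(-361/20 - 322602) = 185123/(-6452401/20) = 185123*(-20/6452401) = -3702460/6452401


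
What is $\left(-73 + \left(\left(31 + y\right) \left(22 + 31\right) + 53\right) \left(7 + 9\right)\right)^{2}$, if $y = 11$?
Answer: $1324304881$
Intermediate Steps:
$\left(-73 + \left(\left(31 + y\right) \left(22 + 31\right) + 53\right) \left(7 + 9\right)\right)^{2} = \left(-73 + \left(\left(31 + 11\right) \left(22 + 31\right) + 53\right) \left(7 + 9\right)\right)^{2} = \left(-73 + \left(42 \cdot 53 + 53\right) 16\right)^{2} = \left(-73 + \left(2226 + 53\right) 16\right)^{2} = \left(-73 + 2279 \cdot 16\right)^{2} = \left(-73 + 36464\right)^{2} = 36391^{2} = 1324304881$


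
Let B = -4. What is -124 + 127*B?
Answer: -632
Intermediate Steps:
-124 + 127*B = -124 + 127*(-4) = -124 - 508 = -632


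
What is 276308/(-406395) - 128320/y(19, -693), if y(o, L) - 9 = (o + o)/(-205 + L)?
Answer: -11707917792188/817260345 ≈ -14326.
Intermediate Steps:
y(o, L) = 9 + 2*o/(-205 + L) (y(o, L) = 9 + (o + o)/(-205 + L) = 9 + (2*o)/(-205 + L) = 9 + 2*o/(-205 + L))
276308/(-406395) - 128320/y(19, -693) = 276308/(-406395) - 128320*(-205 - 693)/(-1845 + 2*19 + 9*(-693)) = 276308*(-1/406395) - 128320*(-898/(-1845 + 38 - 6237)) = -276308/406395 - 128320/((-1/898*(-8044))) = -276308/406395 - 128320/4022/449 = -276308/406395 - 128320*449/4022 = -276308/406395 - 28807840/2011 = -11707917792188/817260345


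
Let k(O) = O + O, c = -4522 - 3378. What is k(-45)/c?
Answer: 9/790 ≈ 0.011392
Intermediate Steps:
c = -7900
k(O) = 2*O
k(-45)/c = (2*(-45))/(-7900) = -90*(-1/7900) = 9/790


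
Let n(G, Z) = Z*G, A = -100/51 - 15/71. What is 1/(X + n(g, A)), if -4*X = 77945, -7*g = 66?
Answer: -33796/657865185 ≈ -5.1372e-5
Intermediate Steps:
g = -66/7 (g = -⅐*66 = -66/7 ≈ -9.4286)
A = -7865/3621 (A = -100*1/51 - 15*1/71 = -100/51 - 15/71 = -7865/3621 ≈ -2.1721)
n(G, Z) = G*Z
X = -77945/4 (X = -¼*77945 = -77945/4 ≈ -19486.)
1/(X + n(g, A)) = 1/(-77945/4 - 66/7*(-7865/3621)) = 1/(-77945/4 + 173030/8449) = 1/(-657865185/33796) = -33796/657865185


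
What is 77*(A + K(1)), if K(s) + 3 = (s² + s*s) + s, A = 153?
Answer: 11781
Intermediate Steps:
K(s) = -3 + s + 2*s² (K(s) = -3 + ((s² + s*s) + s) = -3 + ((s² + s²) + s) = -3 + (2*s² + s) = -3 + (s + 2*s²) = -3 + s + 2*s²)
77*(A + K(1)) = 77*(153 + (-3 + 1 + 2*1²)) = 77*(153 + (-3 + 1 + 2*1)) = 77*(153 + (-3 + 1 + 2)) = 77*(153 + 0) = 77*153 = 11781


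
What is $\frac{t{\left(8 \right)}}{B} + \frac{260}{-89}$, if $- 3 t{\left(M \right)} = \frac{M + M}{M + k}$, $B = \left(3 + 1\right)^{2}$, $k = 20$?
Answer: $- \frac{21929}{7476} \approx -2.9333$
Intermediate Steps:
$B = 16$ ($B = 4^{2} = 16$)
$t{\left(M \right)} = - \frac{2 M}{3 \left(20 + M\right)}$ ($t{\left(M \right)} = - \frac{\left(M + M\right) \frac{1}{M + 20}}{3} = - \frac{2 M \frac{1}{20 + M}}{3} = - \frac{2 M}{3 \left(20 + M\right)}$)
$\frac{t{\left(8 \right)}}{B} + \frac{260}{-89} = \frac{\left(-2\right) 8 \frac{1}{60 + 3 \cdot 8}}{16} + \frac{260}{-89} = \left(-2\right) 8 \frac{1}{60 + 24} \cdot \frac{1}{16} + 260 \left(- \frac{1}{89}\right) = \left(-2\right) 8 \cdot \frac{1}{84} \cdot \frac{1}{16} - \frac{260}{89} = \left(- \frac{4}{21}\right) \frac{1}{16} - \frac{260}{89} = - \frac{1}{84} - \frac{260}{89} = - \frac{21929}{7476}$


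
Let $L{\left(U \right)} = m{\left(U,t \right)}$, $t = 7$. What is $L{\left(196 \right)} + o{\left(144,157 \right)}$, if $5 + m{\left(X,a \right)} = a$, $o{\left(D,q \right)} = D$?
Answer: $146$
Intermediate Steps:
$m{\left(X,a \right)} = -5 + a$
$L{\left(U \right)} = 2$ ($L{\left(U \right)} = -5 + 7 = 2$)
$L{\left(196 \right)} + o{\left(144,157 \right)} = 2 + 144 = 146$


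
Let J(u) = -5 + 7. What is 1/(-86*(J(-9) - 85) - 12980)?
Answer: -1/5842 ≈ -0.00017117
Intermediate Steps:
J(u) = 2
1/(-86*(J(-9) - 85) - 12980) = 1/(-86*(2 - 85) - 12980) = 1/(-86*(-83) - 12980) = 1/(7138 - 12980) = 1/(-5842) = -1/5842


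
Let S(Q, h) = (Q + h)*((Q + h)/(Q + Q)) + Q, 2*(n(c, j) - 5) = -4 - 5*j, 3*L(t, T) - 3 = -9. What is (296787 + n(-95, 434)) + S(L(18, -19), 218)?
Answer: 284039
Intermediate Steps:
L(t, T) = -2 (L(t, T) = 1 + (1/3)*(-9) = 1 - 3 = -2)
n(c, j) = 3 - 5*j/2 (n(c, j) = 5 + (-4 - 5*j)/2 = 5 + (-2 - 5*j/2) = 3 - 5*j/2)
S(Q, h) = Q + (Q + h)**2/(2*Q) (S(Q, h) = (Q + h)*((Q + h)/((2*Q))) + Q = (Q + h)*((Q + h)*(1/(2*Q))) + Q = (Q + h)*((Q + h)/(2*Q)) + Q = (Q + h)**2/(2*Q) + Q = Q + (Q + h)**2/(2*Q))
(296787 + n(-95, 434)) + S(L(18, -19), 218) = (296787 + (3 - 5/2*434)) + (-2 + (1/2)*(-2 + 218)**2/(-2)) = (296787 + (3 - 1085)) + (-2 + (1/2)*(-1/2)*216**2) = (296787 - 1082) + (-2 + (1/2)*(-1/2)*46656) = 295705 + (-2 - 11664) = 295705 - 11666 = 284039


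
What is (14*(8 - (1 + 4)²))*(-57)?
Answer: 13566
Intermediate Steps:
(14*(8 - (1 + 4)²))*(-57) = (14*(8 - 1*5²))*(-57) = (14*(8 - 1*25))*(-57) = (14*(8 - 25))*(-57) = (14*(-17))*(-57) = -238*(-57) = 13566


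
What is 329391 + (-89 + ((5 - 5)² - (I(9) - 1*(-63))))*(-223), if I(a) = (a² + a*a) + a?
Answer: 401420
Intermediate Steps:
I(a) = a + 2*a² (I(a) = (a² + a²) + a = 2*a² + a = a + 2*a²)
329391 + (-89 + ((5 - 5)² - (I(9) - 1*(-63))))*(-223) = 329391 + (-89 + ((5 - 5)² - (9*(1 + 2*9) - 1*(-63))))*(-223) = 329391 + (-89 + (0² - (9*(1 + 18) + 63)))*(-223) = 329391 + (-89 + (0 - (9*19 + 63)))*(-223) = 329391 + (-89 + (0 - (171 + 63)))*(-223) = 329391 + (-89 + (0 - 1*234))*(-223) = 329391 + (-89 + (0 - 234))*(-223) = 329391 + (-89 - 234)*(-223) = 329391 - 323*(-223) = 329391 + 72029 = 401420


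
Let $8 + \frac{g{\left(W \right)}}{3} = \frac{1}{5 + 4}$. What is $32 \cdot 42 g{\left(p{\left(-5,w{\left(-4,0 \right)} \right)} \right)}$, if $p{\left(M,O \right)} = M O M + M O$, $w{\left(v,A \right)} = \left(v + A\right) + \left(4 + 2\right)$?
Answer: $-31808$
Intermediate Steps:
$w{\left(v,A \right)} = 6 + A + v$ ($w{\left(v,A \right)} = \left(A + v\right) + 6 = 6 + A + v$)
$p{\left(M,O \right)} = M O + O M^{2}$ ($p{\left(M,O \right)} = O M^{2} + M O = M O + O M^{2}$)
$g{\left(W \right)} = - \frac{71}{3}$ ($g{\left(W \right)} = -24 + \frac{3}{5 + 4} = -24 + \frac{3}{9} = -24 + 3 \cdot \frac{1}{9} = -24 + \frac{1}{3} = - \frac{71}{3}$)
$32 \cdot 42 g{\left(p{\left(-5,w{\left(-4,0 \right)} \right)} \right)} = 32 \cdot 42 \left(- \frac{71}{3}\right) = 1344 \left(- \frac{71}{3}\right) = -31808$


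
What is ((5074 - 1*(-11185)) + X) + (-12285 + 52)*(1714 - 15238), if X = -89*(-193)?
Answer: 165472528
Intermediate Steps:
X = 17177
((5074 - 1*(-11185)) + X) + (-12285 + 52)*(1714 - 15238) = ((5074 - 1*(-11185)) + 17177) + (-12285 + 52)*(1714 - 15238) = ((5074 + 11185) + 17177) - 12233*(-13524) = (16259 + 17177) + 165439092 = 33436 + 165439092 = 165472528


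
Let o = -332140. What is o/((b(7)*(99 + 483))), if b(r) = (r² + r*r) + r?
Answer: -33214/6111 ≈ -5.4351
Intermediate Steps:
b(r) = r + 2*r² (b(r) = (r² + r²) + r = 2*r² + r = r + 2*r²)
o/((b(7)*(99 + 483))) = -332140*1/(7*(1 + 2*7)*(99 + 483)) = -332140*1/(4074*(1 + 14)) = -332140/((7*15)*582) = -332140/(105*582) = -332140/61110 = -332140*1/61110 = -33214/6111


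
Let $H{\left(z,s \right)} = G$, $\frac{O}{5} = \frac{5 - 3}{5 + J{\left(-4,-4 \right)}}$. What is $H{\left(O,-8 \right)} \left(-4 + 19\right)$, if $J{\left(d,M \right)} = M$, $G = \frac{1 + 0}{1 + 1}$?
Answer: $\frac{15}{2} \approx 7.5$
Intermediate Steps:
$G = \frac{1}{2}$ ($G = 1 \cdot \frac{1}{2} = \frac{1}{2} \approx 0.5$)
$O = 10$ ($O = 5 \frac{5 - 3}{5 - 4} = 5 \cdot \frac{2}{1} = 5 \cdot 2 \cdot 1 = 5 \cdot 2 = 10$)
$H{\left(z,s \right)} = \frac{1}{2}$
$H{\left(O,-8 \right)} \left(-4 + 19\right) = \frac{-4 + 19}{2} = \frac{1}{2} \cdot 15 = \frac{15}{2}$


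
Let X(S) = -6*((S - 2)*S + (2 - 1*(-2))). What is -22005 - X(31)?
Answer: -16587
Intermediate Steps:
X(S) = -24 - 6*S*(-2 + S) (X(S) = -6*((-2 + S)*S + (2 + 2)) = -6*(S*(-2 + S) + 4) = -6*(4 + S*(-2 + S)) = -24 - 6*S*(-2 + S))
-22005 - X(31) = -22005 - (-24 - 6*31**2 + 12*31) = -22005 - (-24 - 6*961 + 372) = -22005 - (-24 - 5766 + 372) = -22005 - 1*(-5418) = -22005 + 5418 = -16587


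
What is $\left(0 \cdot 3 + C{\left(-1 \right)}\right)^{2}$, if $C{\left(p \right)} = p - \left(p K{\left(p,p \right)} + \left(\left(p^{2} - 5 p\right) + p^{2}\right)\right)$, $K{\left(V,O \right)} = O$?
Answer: $81$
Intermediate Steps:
$C{\left(p \right)} = - 3 p^{2} + 6 p$ ($C{\left(p \right)} = p - \left(p p + \left(\left(p^{2} - 5 p\right) + p^{2}\right)\right) = p - \left(p^{2} + \left(- 5 p + 2 p^{2}\right)\right) = p - \left(- 5 p + 3 p^{2}\right) = - 3 p^{2} + 6 p$)
$\left(0 \cdot 3 + C{\left(-1 \right)}\right)^{2} = \left(0 \cdot 3 + 3 \left(-1\right) \left(2 - -1\right)\right)^{2} = \left(0 + 3 \left(-1\right) \left(2 + 1\right)\right)^{2} = \left(0 + 3 \left(-1\right) 3\right)^{2} = \left(0 - 9\right)^{2} = \left(-9\right)^{2} = 81$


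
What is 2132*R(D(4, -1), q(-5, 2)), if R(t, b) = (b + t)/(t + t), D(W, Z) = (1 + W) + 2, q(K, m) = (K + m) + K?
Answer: -1066/7 ≈ -152.29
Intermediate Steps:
q(K, m) = m + 2*K
D(W, Z) = 3 + W
R(t, b) = (b + t)/(2*t) (R(t, b) = (b + t)/((2*t)) = (b + t)*(1/(2*t)) = (b + t)/(2*t))
2132*R(D(4, -1), q(-5, 2)) = 2132*(((2 + 2*(-5)) + (3 + 4))/(2*(3 + 4))) = 2132*((½)*((2 - 10) + 7)/7) = 2132*((½)*(⅐)*(-8 + 7)) = 2132*((½)*(⅐)*(-1)) = 2132*(-1/14) = -1066/7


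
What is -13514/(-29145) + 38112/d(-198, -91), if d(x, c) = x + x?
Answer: -1058834/11055 ≈ -95.779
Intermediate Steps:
d(x, c) = 2*x
-13514/(-29145) + 38112/d(-198, -91) = -13514/(-29145) + 38112/((2*(-198))) = -13514*(-1/29145) + 38112/(-396) = 466/1005 + 38112*(-1/396) = 466/1005 - 3176/33 = -1058834/11055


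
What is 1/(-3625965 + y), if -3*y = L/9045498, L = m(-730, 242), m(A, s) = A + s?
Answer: -13568247/49197988733111 ≈ -2.7579e-7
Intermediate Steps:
L = -488 (L = -730 + 242 = -488)
y = 244/13568247 (y = -(-488)/(3*9045498) = -1/3*(-244/4522749) = 244/13568247 ≈ 1.7983e-5)
1/(-3625965 + y) = 1/(-3625965 + 244/13568247) = 1/(-49197988733111/13568247) = -13568247/49197988733111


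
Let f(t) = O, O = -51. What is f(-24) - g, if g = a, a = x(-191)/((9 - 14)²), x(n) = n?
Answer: -1084/25 ≈ -43.360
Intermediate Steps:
f(t) = -51
a = -191/25 (a = -191/(9 - 14)² = -191/((-5)²) = -191/25 ≈ -7.6400)
g = -191/25 ≈ -7.6400
f(-24) - g = -51 - 1*(-191/25) = -51 + 191/25 = -1084/25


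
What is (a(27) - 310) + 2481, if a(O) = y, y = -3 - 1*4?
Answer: 2164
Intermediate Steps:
y = -7 (y = -3 - 4 = -7)
a(O) = -7
(a(27) - 310) + 2481 = (-7 - 310) + 2481 = -317 + 2481 = 2164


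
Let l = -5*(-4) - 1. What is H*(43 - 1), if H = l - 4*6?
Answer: -210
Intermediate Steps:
l = 19 (l = 20 - 1 = 19)
H = -5 (H = 19 - 4*6 = 19 - 24 = -5)
H*(43 - 1) = -5*(43 - 1) = -5*42 = -210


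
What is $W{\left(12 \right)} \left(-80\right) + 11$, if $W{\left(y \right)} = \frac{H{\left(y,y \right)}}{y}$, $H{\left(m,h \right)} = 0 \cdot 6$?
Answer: $11$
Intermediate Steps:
$H{\left(m,h \right)} = 0$
$W{\left(y \right)} = 0$ ($W{\left(y \right)} = \frac{0}{y} = 0$)
$W{\left(12 \right)} \left(-80\right) + 11 = 0 \left(-80\right) + 11 = 0 + 11 = 11$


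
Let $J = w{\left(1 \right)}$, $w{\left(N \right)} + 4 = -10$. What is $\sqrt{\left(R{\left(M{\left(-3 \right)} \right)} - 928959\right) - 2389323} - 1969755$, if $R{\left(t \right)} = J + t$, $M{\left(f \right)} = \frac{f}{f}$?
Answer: $-1969755 + i \sqrt{3318295} \approx -1.9698 \cdot 10^{6} + 1821.6 i$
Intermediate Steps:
$M{\left(f \right)} = 1$
$w{\left(N \right)} = -14$ ($w{\left(N \right)} = -4 - 10 = -14$)
$J = -14$
$R{\left(t \right)} = -14 + t$
$\sqrt{\left(R{\left(M{\left(-3 \right)} \right)} - 928959\right) - 2389323} - 1969755 = \sqrt{\left(\left(-14 + 1\right) - 928959\right) - 2389323} - 1969755 = \sqrt{\left(-13 - 928959\right) - 2389323} - 1969755 = \sqrt{-928972 - 2389323} - 1969755 = \sqrt{-3318295} - 1969755 = i \sqrt{3318295} - 1969755 = -1969755 + i \sqrt{3318295}$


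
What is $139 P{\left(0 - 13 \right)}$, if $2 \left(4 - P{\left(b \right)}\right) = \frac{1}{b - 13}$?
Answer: $\frac{29051}{52} \approx 558.67$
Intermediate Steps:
$P{\left(b \right)} = 4 - \frac{1}{2 \left(-13 + b\right)}$ ($P{\left(b \right)} = 4 - \frac{1}{2 \left(b - 13\right)} = 4 - \frac{1}{2 \left(-13 + b\right)}$)
$139 P{\left(0 - 13 \right)} = 139 \frac{-105 + 8 \left(0 - 13\right)}{2 \left(-13 + \left(0 - 13\right)\right)} = 139 \frac{-105 + 8 \left(-13\right)}{2 \left(-13 - 13\right)} = 139 \frac{-105 - 104}{2 \left(-26\right)} = 139 \cdot \frac{1}{2} \left(- \frac{1}{26}\right) \left(-209\right) = 139 \cdot \frac{209}{52} = \frac{29051}{52}$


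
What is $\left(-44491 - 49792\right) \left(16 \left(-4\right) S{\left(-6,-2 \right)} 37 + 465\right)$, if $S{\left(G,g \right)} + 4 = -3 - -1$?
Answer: $-1383414459$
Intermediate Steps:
$S{\left(G,g \right)} = -6$ ($S{\left(G,g \right)} = -4 - 2 = -6$)
$\left(-44491 - 49792\right) \left(16 \left(-4\right) S{\left(-6,-2 \right)} 37 + 465\right) = \left(-44491 - 49792\right) \left(16 \left(-4\right) \left(-6\right) 37 + 465\right) = - 94283 \left(\left(-64\right) \left(-6\right) 37 + 465\right) = - 94283 \left(384 \cdot 37 + 465\right) = - 94283 \left(14208 + 465\right) = \left(-94283\right) 14673 = -1383414459$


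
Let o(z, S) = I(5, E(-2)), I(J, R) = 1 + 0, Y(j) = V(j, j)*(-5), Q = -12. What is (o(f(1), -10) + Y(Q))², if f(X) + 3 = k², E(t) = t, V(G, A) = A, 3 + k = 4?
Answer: 3721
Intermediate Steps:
k = 1 (k = -3 + 4 = 1)
f(X) = -2 (f(X) = -3 + 1² = -3 + 1 = -2)
Y(j) = -5*j (Y(j) = j*(-5) = -5*j)
I(J, R) = 1
o(z, S) = 1
(o(f(1), -10) + Y(Q))² = (1 - 5*(-12))² = (1 + 60)² = 61² = 3721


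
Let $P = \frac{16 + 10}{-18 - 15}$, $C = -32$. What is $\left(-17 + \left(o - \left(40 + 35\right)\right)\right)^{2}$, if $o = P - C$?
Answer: $\frac{4024036}{1089} \approx 3695.2$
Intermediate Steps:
$P = - \frac{26}{33}$ ($P = \frac{26}{-33} = 26 \left(- \frac{1}{33}\right) = - \frac{26}{33} \approx -0.78788$)
$o = \frac{1030}{33}$ ($o = - \frac{26}{33} - -32 = - \frac{26}{33} + 32 = \frac{1030}{33} \approx 31.212$)
$\left(-17 + \left(o - \left(40 + 35\right)\right)\right)^{2} = \left(-17 + \left(\frac{1030}{33} - \left(40 + 35\right)\right)\right)^{2} = \left(-17 + \left(\frac{1030}{33} - 75\right)\right)^{2} = \left(-17 - \frac{1445}{33}\right)^{2} = \left(- \frac{2006}{33}\right)^{2} = \frac{4024036}{1089}$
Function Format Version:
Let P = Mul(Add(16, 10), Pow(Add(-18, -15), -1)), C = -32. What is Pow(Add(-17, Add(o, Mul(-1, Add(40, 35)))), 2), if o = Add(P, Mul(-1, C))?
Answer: Rational(4024036, 1089) ≈ 3695.2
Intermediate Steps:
P = Rational(-26, 33) (P = Mul(26, Pow(-33, -1)) = Mul(26, Rational(-1, 33)) = Rational(-26, 33) ≈ -0.78788)
o = Rational(1030, 33) (o = Add(Rational(-26, 33), Mul(-1, -32)) = Add(Rational(-26, 33), 32) = Rational(1030, 33) ≈ 31.212)
Pow(Add(-17, Add(o, Mul(-1, Add(40, 35)))), 2) = Pow(Add(-17, Add(Rational(1030, 33), Mul(-1, Add(40, 35)))), 2) = Pow(Add(-17, Add(Rational(1030, 33), Mul(-1, 75))), 2) = Pow(Add(-17, Add(Rational(1030, 33), -75)), 2) = Pow(Add(-17, Rational(-1445, 33)), 2) = Pow(Rational(-2006, 33), 2) = Rational(4024036, 1089)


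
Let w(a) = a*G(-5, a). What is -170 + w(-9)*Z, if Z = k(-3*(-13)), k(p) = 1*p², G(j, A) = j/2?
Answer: 68105/2 ≈ 34053.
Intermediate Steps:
G(j, A) = j/2 (G(j, A) = j*(½) = j/2)
w(a) = -5*a/2 (w(a) = a*((½)*(-5)) = a*(-5/2) = -5*a/2)
k(p) = p²
Z = 1521 (Z = (-3*(-13))² = 39² = 1521)
-170 + w(-9)*Z = -170 - 5/2*(-9)*1521 = -170 + (45/2)*1521 = -170 + 68445/2 = 68105/2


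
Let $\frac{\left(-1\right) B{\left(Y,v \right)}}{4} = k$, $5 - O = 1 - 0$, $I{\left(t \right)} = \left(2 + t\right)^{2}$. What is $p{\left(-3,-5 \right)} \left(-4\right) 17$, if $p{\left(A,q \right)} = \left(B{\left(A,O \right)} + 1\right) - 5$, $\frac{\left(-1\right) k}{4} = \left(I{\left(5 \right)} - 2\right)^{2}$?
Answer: $-2403120$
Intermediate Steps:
$O = 4$ ($O = 5 - \left(1 - 0\right) = 5 - \left(1 + 0\right) = 5 - 1 = 4$)
$k = -8836$ ($k = - 4 \left(\left(2 + 5\right)^{2} - 2\right)^{2} = - 4 \left(7^{2} - 2\right)^{2} = - 4 \left(49 - 2\right)^{2} = - 4 \cdot 47^{2} = \left(-4\right) 2209 = -8836$)
$B{\left(Y,v \right)} = 35344$ ($B{\left(Y,v \right)} = \left(-4\right) \left(-8836\right) = 35344$)
$p{\left(A,q \right)} = 35340$ ($p{\left(A,q \right)} = \left(35344 + 1\right) - 5 = 35345 - 5 = 35340$)
$p{\left(-3,-5 \right)} \left(-4\right) 17 = 35340 \left(-4\right) 17 = \left(-141360\right) 17 = -2403120$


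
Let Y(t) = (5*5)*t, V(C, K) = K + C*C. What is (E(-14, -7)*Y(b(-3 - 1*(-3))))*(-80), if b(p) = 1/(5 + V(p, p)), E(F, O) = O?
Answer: 2800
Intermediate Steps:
V(C, K) = K + C**2
b(p) = 1/(5 + p + p**2) (b(p) = 1/(5 + (p + p**2)) = 1/(5 + p + p**2))
Y(t) = 25*t
(E(-14, -7)*Y(b(-3 - 1*(-3))))*(-80) = -175/(5 + (-3 - 1*(-3)) + (-3 - 1*(-3))**2)*(-80) = -175/(5 + (-3 + 3) + (-3 + 3)**2)*(-80) = -175/(5 + 0 + 0**2)*(-80) = -175/(5 + 0 + 0)*(-80) = -175/5*(-80) = -7*5*(-80) = -35*(-80) = 2800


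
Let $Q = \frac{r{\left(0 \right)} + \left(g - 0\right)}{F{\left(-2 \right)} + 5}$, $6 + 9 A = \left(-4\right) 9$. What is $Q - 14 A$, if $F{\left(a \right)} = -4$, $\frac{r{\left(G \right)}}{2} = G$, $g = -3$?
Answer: $\frac{187}{3} \approx 62.333$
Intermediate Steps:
$r{\left(G \right)} = 2 G$
$A = - \frac{14}{3}$ ($A = - \frac{2}{3} + \frac{\left(-4\right) 9}{9} = - \frac{2}{3} + \frac{1}{9} \left(-36\right) = - \frac{2}{3} - 4 = - \frac{14}{3} \approx -4.6667$)
$Q = -3$ ($Q = \frac{2 \cdot 0 - 3}{-4 + 5} = \frac{0 + \left(-3 + 0\right)}{1} = \left(0 - 3\right) 1 = \left(-3\right) 1 = -3$)
$Q - 14 A = -3 - - \frac{196}{3} = -3 + \frac{196}{3} = \frac{187}{3}$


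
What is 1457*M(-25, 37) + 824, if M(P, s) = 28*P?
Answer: -1019076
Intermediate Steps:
1457*M(-25, 37) + 824 = 1457*(28*(-25)) + 824 = 1457*(-700) + 824 = -1019900 + 824 = -1019076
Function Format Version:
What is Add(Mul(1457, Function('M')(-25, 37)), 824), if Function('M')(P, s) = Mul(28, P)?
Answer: -1019076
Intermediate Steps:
Add(Mul(1457, Function('M')(-25, 37)), 824) = Add(Mul(1457, Mul(28, -25)), 824) = Add(Mul(1457, -700), 824) = Add(-1019900, 824) = -1019076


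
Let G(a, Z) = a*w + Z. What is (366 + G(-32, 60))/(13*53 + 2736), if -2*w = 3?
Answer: 474/3425 ≈ 0.13839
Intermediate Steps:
w = -3/2 (w = -½*3 = -3/2 ≈ -1.5000)
G(a, Z) = Z - 3*a/2 (G(a, Z) = a*(-3/2) + Z = -3*a/2 + Z = Z - 3*a/2)
(366 + G(-32, 60))/(13*53 + 2736) = (366 + (60 - 3/2*(-32)))/(13*53 + 2736) = (366 + (60 + 48))/(689 + 2736) = (366 + 108)/3425 = 474*(1/3425) = 474/3425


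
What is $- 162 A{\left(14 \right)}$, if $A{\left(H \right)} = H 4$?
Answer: $-9072$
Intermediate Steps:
$A{\left(H \right)} = 4 H$
$- 162 A{\left(14 \right)} = - 162 \cdot 4 \cdot 14 = \left(-162\right) 56 = -9072$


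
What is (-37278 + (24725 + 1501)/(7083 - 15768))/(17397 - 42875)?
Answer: 17988092/12293135 ≈ 1.4633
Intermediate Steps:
(-37278 + (24725 + 1501)/(7083 - 15768))/(17397 - 42875) = (-37278 + 26226/(-8685))/(-25478) = (-37278 + 26226*(-1/8685))*(-1/25478) = (-37278 - 2914/965)*(-1/25478) = -35976184/965*(-1/25478) = 17988092/12293135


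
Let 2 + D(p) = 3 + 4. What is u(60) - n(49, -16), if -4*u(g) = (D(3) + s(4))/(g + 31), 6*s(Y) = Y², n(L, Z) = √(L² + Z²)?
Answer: -23/1092 - √2657 ≈ -51.567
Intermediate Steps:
D(p) = 5 (D(p) = -2 + (3 + 4) = -2 + 7 = 5)
s(Y) = Y²/6
u(g) = -23/(12*(31 + g)) (u(g) = -(5 + (⅙)*4²)/(4*(g + 31)) = -(5 + (⅙)*16)/(4*(31 + g)) = -(5 + 8/3)/(4*(31 + g)) = -23/(12*(31 + g)))
u(60) - n(49, -16) = -23/(372 + 12*60) - √(49² + (-16)²) = -23/(372 + 720) - √(2401 + 256) = -23/1092 - √2657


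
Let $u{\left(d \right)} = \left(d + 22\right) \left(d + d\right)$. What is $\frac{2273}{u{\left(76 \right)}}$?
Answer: $\frac{2273}{14896} \approx 0.15259$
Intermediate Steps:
$u{\left(d \right)} = 2 d \left(22 + d\right)$ ($u{\left(d \right)} = \left(22 + d\right) 2 d = 2 d \left(22 + d\right)$)
$\frac{2273}{u{\left(76 \right)}} = \frac{2273}{2 \cdot 76 \left(22 + 76\right)} = \frac{2273}{2 \cdot 76 \cdot 98} = \frac{2273}{14896}$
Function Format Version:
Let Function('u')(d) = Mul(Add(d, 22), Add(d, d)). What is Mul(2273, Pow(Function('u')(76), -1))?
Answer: Rational(2273, 14896) ≈ 0.15259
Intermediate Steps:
Function('u')(d) = Mul(2, d, Add(22, d)) (Function('u')(d) = Mul(Add(22, d), Mul(2, d)) = Mul(2, d, Add(22, d)))
Mul(2273, Pow(Function('u')(76), -1)) = Mul(2273, Pow(Mul(2, 76, Add(22, 76)), -1)) = Mul(2273, Pow(Mul(2, 76, 98), -1)) = Mul(2273, Pow(14896, -1)) = Mul(2273, Rational(1, 14896)) = Rational(2273, 14896)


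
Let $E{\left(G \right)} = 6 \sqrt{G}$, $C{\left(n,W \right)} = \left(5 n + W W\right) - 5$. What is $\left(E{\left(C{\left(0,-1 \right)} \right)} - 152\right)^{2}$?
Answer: $22960 - 3648 i \approx 22960.0 - 3648.0 i$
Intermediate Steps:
$C{\left(n,W \right)} = -5 + W^{2} + 5 n$ ($C{\left(n,W \right)} = \left(5 n + W^{2}\right) - 5 = \left(W^{2} + 5 n\right) - 5 = -5 + W^{2} + 5 n$)
$\left(E{\left(C{\left(0,-1 \right)} \right)} - 152\right)^{2} = \left(6 \sqrt{-5 + \left(-1\right)^{2} + 5 \cdot 0} - 152\right)^{2} = \left(6 \sqrt{-5 + 1 + 0} - 152\right)^{2} = \left(6 \sqrt{-4} - 152\right)^{2} = \left(6 \cdot 2 i - 152\right)^{2} = \left(12 i - 152\right)^{2} = \left(-152 + 12 i\right)^{2}$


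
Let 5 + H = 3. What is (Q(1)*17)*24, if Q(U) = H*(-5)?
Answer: 4080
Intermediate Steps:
H = -2 (H = -5 + 3 = -2)
Q(U) = 10 (Q(U) = -2*(-5) = 10)
(Q(1)*17)*24 = (10*17)*24 = 170*24 = 4080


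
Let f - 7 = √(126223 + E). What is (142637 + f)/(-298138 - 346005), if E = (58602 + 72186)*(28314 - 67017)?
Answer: -142644/644143 - I*√5061761741/644143 ≈ -0.22145 - 0.11045*I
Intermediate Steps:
E = -5061887964 (E = 130788*(-38703) = -5061887964)
f = 7 + I*√5061761741 (f = 7 + √(126223 - 5061887964) = 7 + √(-5061761741) = 7 + I*√5061761741 ≈ 7.0 + 71146.0*I)
(142637 + f)/(-298138 - 346005) = (142637 + (7 + I*√5061761741))/(-298138 - 346005) = (142644 + I*√5061761741)/(-644143) = (142644 + I*√5061761741)*(-1/644143) = -142644/644143 - I*√5061761741/644143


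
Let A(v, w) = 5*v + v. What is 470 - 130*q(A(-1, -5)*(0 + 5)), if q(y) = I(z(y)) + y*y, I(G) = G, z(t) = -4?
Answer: -116010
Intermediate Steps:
A(v, w) = 6*v
q(y) = -4 + y² (q(y) = -4 + y*y = -4 + y²)
470 - 130*q(A(-1, -5)*(0 + 5)) = 470 - 130*(-4 + ((6*(-1))*(0 + 5))²) = 470 - 130*(-4 + (-6*5)²) = 470 - 130*(-4 + (-30)²) = 470 - 130*(-4 + 900) = 470 - 130*896 = 470 - 116480 = -116010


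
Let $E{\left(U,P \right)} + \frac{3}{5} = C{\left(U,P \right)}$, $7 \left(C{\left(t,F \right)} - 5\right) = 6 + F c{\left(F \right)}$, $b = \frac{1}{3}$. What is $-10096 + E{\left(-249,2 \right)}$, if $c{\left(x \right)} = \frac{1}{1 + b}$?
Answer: $- \frac{706337}{70} \approx -10091.0$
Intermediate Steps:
$b = \frac{1}{3} \approx 0.33333$
$c{\left(x \right)} = \frac{3}{4}$ ($c{\left(x \right)} = \frac{1}{1 + \frac{1}{3}} = \frac{1}{\frac{4}{3}} = \frac{3}{4}$)
$C{\left(t,F \right)} = \frac{41}{7} + \frac{3 F}{28}$ ($C{\left(t,F \right)} = 5 + \frac{6 + F \frac{3}{4}}{7} = 5 + \frac{6 + \frac{3 F}{4}}{7} = 5 + \left(\frac{6}{7} + \frac{3 F}{28}\right) = \frac{41}{7} + \frac{3 F}{28}$)
$E{\left(U,P \right)} = \frac{184}{35} + \frac{3 P}{28}$ ($E{\left(U,P \right)} = - \frac{3}{5} + \left(\frac{41}{7} + \frac{3 P}{28}\right) = \frac{184}{35} + \frac{3 P}{28}$)
$-10096 + E{\left(-249,2 \right)} = -10096 + \left(\frac{184}{35} + \frac{3}{28} \cdot 2\right) = -10096 + \left(\frac{184}{35} + \frac{3}{14}\right) = -10096 + \frac{383}{70} = - \frac{706337}{70}$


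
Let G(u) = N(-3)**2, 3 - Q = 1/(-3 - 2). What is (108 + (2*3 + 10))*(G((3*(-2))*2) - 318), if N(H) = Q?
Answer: -954056/25 ≈ -38162.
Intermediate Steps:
Q = 16/5 (Q = 3 - 1/(-3 - 2) = 3 - 1/(-5) = 3 - 1*(-1/5) = 3 + 1/5 = 16/5 ≈ 3.2000)
N(H) = 16/5
G(u) = 256/25 (G(u) = (16/5)**2 = 256/25)
(108 + (2*3 + 10))*(G((3*(-2))*2) - 318) = (108 + (2*3 + 10))*(256/25 - 318) = (108 + (6 + 10))*(-7694/25) = (108 + 16)*(-7694/25) = 124*(-7694/25) = -954056/25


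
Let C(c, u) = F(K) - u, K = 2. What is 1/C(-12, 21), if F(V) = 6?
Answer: -1/15 ≈ -0.066667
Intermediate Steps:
C(c, u) = 6 - u
1/C(-12, 21) = 1/(6 - 1*21) = 1/(6 - 21) = 1/(-15) = -1/15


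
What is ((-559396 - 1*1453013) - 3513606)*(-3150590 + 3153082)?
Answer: -13770829380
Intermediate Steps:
((-559396 - 1*1453013) - 3513606)*(-3150590 + 3153082) = ((-559396 - 1453013) - 3513606)*2492 = (-2012409 - 3513606)*2492 = -5526015*2492 = -13770829380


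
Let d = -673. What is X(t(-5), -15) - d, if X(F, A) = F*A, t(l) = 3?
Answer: 628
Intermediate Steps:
X(F, A) = A*F
X(t(-5), -15) - d = -15*3 - 1*(-673) = -45 + 673 = 628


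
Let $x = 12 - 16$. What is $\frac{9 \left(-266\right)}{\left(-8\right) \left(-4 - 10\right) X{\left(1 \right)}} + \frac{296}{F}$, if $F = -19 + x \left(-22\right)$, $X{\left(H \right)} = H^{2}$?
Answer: $- \frac{9431}{552} \approx -17.085$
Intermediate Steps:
$x = -4$ ($x = 12 - 16 = -4$)
$F = 69$ ($F = -19 - -88 = -19 + 88 = 69$)
$\frac{9 \left(-266\right)}{\left(-8\right) \left(-4 - 10\right) X{\left(1 \right)}} + \frac{296}{F} = \frac{9 \left(-266\right)}{\left(-8\right) \left(-4 - 10\right) 1^{2}} + \frac{296}{69} = - \frac{2394}{\left(-8\right) \left(\left(-14\right) 1\right)} + 296 \cdot \frac{1}{69} = - \frac{2394}{\left(-8\right) \left(-14\right)} + \frac{296}{69} = - \frac{2394}{112} + \frac{296}{69} = \left(-2394\right) \frac{1}{112} + \frac{296}{69} = - \frac{171}{8} + \frac{296}{69} = - \frac{9431}{552}$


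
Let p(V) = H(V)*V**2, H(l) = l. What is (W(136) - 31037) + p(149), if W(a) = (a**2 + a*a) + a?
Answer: 3314040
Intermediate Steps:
W(a) = a + 2*a**2 (W(a) = (a**2 + a**2) + a = 2*a**2 + a = a + 2*a**2)
p(V) = V**3 (p(V) = V*V**2 = V**3)
(W(136) - 31037) + p(149) = (136*(1 + 2*136) - 31037) + 149**3 = (136*(1 + 272) - 31037) + 3307949 = (136*273 - 31037) + 3307949 = (37128 - 31037) + 3307949 = 6091 + 3307949 = 3314040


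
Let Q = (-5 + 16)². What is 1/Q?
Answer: 1/121 ≈ 0.0082645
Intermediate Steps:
Q = 121 (Q = 11² = 121)
1/Q = 1/121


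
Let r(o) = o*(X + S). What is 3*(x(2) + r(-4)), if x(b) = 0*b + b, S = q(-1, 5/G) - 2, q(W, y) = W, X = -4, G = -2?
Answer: 90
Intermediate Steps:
S = -3 (S = -1 - 2 = -3)
x(b) = b (x(b) = 0 + b = b)
r(o) = -7*o (r(o) = o*(-4 - 3) = o*(-7) = -7*o)
3*(x(2) + r(-4)) = 3*(2 - 7*(-4)) = 3*(2 + 28) = 3*30 = 90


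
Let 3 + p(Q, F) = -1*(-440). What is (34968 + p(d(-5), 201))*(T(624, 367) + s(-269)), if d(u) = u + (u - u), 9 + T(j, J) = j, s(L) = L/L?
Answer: 21809480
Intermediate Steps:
s(L) = 1
T(j, J) = -9 + j
d(u) = u (d(u) = u + 0 = u)
p(Q, F) = 437 (p(Q, F) = -3 - 1*(-440) = -3 + 440 = 437)
(34968 + p(d(-5), 201))*(T(624, 367) + s(-269)) = (34968 + 437)*((-9 + 624) + 1) = 35405*(615 + 1) = 35405*616 = 21809480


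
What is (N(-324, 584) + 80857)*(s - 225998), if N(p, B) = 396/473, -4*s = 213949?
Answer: -3886954529667/172 ≈ -2.2599e+10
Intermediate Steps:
s = -213949/4 (s = -¼*213949 = -213949/4 ≈ -53487.)
N(p, B) = 36/43 (N(p, B) = 396*(1/473) = 36/43)
(N(-324, 584) + 80857)*(s - 225998) = (36/43 + 80857)*(-213949/4 - 225998) = (3476887/43)*(-1117941/4) = -3886954529667/172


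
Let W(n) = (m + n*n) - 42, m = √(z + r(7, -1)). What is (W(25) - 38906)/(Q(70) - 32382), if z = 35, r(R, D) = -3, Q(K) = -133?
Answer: 38323/32515 - 4*√2/32515 ≈ 1.1785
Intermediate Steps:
m = 4*√2 (m = √(35 - 3) = √32 = 4*√2 ≈ 5.6569)
W(n) = -42 + n² + 4*√2 (W(n) = (4*√2 + n*n) - 42 = (4*√2 + n²) - 42 = (n² + 4*√2) - 42 = -42 + n² + 4*√2)
(W(25) - 38906)/(Q(70) - 32382) = ((-42 + 25² + 4*√2) - 38906)/(-133 - 32382) = ((-42 + 625 + 4*√2) - 38906)/(-32515) = ((583 + 4*√2) - 38906)*(-1/32515) = (-38323 + 4*√2)*(-1/32515) = 38323/32515 - 4*√2/32515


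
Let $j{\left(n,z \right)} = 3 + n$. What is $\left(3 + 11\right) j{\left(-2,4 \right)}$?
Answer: $14$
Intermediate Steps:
$\left(3 + 11\right) j{\left(-2,4 \right)} = \left(3 + 11\right) \left(3 - 2\right) = 14 \cdot 1 = 14$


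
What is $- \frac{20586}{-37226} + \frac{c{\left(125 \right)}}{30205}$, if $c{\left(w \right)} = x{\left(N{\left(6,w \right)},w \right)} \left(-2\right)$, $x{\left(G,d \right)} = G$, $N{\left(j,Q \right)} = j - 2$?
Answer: $\frac{44393023}{80315095} \approx 0.55274$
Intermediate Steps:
$N{\left(j,Q \right)} = -2 + j$
$c{\left(w \right)} = -8$ ($c{\left(w \right)} = \left(-2 + 6\right) \left(-2\right) = 4 \left(-2\right) = -8$)
$- \frac{20586}{-37226} + \frac{c{\left(125 \right)}}{30205} = - \frac{20586}{-37226} - \frac{8}{30205} = \left(-20586\right) \left(- \frac{1}{37226}\right) - \frac{8}{30205} = \frac{10293}{18613} - \frac{8}{30205} = \frac{44393023}{80315095}$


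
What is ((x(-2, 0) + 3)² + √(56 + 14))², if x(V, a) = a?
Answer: (9 + √70)² ≈ 301.60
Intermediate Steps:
((x(-2, 0) + 3)² + √(56 + 14))² = ((0 + 3)² + √(56 + 14))² = (3² + √70)² = (9 + √70)²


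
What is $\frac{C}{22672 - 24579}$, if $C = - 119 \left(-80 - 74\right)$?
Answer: $- \frac{18326}{1907} \approx -9.6099$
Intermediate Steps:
$C = 18326$ ($C = \left(-119\right) \left(-154\right) = 18326$)
$\frac{C}{22672 - 24579} = \frac{18326}{22672 - 24579} = \frac{18326}{-1907} = 18326 \left(- \frac{1}{1907}\right) = - \frac{18326}{1907}$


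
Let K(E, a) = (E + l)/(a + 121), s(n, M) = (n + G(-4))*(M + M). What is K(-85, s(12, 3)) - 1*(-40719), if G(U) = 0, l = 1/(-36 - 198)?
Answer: 1838931587/45162 ≈ 40719.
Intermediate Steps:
l = -1/234 (l = 1/(-234) = -1/234 ≈ -0.0042735)
s(n, M) = 2*M*n (s(n, M) = (n + 0)*(M + M) = n*(2*M) = 2*M*n)
K(E, a) = (-1/234 + E)/(121 + a) (K(E, a) = (E - 1/234)/(a + 121) = (-1/234 + E)/(121 + a))
K(-85, s(12, 3)) - 1*(-40719) = (-1/234 - 85)/(121 + 2*3*12) - 1*(-40719) = -19891/234/(121 + 72) + 40719 = -19891/234/193 + 40719 = (1/193)*(-19891/234) + 40719 = -19891/45162 + 40719 = 1838931587/45162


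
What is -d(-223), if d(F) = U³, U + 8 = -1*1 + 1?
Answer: 512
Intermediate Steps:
U = -8 (U = -8 + (-1*1 + 1) = -8 + (-1 + 1) = -8 + 0 = -8)
d(F) = -512 (d(F) = (-8)³ = -512)
-d(-223) = -1*(-512) = 512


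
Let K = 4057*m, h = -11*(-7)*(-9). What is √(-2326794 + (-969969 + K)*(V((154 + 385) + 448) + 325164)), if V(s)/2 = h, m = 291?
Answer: √68191148010 ≈ 2.6113e+5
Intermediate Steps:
h = -693 (h = 77*(-9) = -693)
V(s) = -1386 (V(s) = 2*(-693) = -1386)
K = 1180587 (K = 4057*291 = 1180587)
√(-2326794 + (-969969 + K)*(V((154 + 385) + 448) + 325164)) = √(-2326794 + (-969969 + 1180587)*(-1386 + 325164)) = √(-2326794 + 210618*323778) = √(-2326794 + 68193474804) = √68191148010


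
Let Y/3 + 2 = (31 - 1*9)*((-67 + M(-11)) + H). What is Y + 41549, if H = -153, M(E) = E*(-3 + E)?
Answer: 37187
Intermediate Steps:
Y = -4362 (Y = -6 + 3*((31 - 1*9)*((-67 - 11*(-3 - 11)) - 153)) = -6 + 3*((31 - 9)*((-67 - 11*(-14)) - 153)) = -6 + 3*(22*((-67 + 154) - 153)) = -6 + 3*(22*(87 - 153)) = -6 + 3*(22*(-66)) = -6 + 3*(-1452) = -6 - 4356 = -4362)
Y + 41549 = -4362 + 41549 = 37187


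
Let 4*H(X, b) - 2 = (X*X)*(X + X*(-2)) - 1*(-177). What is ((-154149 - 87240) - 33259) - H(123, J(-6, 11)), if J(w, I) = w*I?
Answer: 190524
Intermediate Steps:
J(w, I) = I*w
H(X, b) = 179/4 - X**3/4 (H(X, b) = 1/2 + ((X*X)*(X + X*(-2)) - 1*(-177))/4 = 1/2 + (X**2*(X - 2*X) + 177)/4 = 1/2 + (X**2*(-X) + 177)/4 = 1/2 + (-X**3 + 177)/4 = 1/2 + (177 - X**3)/4 = 1/2 + (177/4 - X**3/4) = 179/4 - X**3/4)
((-154149 - 87240) - 33259) - H(123, J(-6, 11)) = ((-154149 - 87240) - 33259) - (179/4 - 1/4*123**3) = (-241389 - 33259) - (179/4 - 1/4*1860867) = -274648 - (179/4 - 1860867/4) = -274648 - 1*(-465172) = -274648 + 465172 = 190524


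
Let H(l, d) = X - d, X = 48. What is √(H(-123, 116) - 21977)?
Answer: I*√22045 ≈ 148.48*I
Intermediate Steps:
H(l, d) = 48 - d
√(H(-123, 116) - 21977) = √((48 - 1*116) - 21977) = √((48 - 116) - 21977) = √(-68 - 21977) = √(-22045) = I*√22045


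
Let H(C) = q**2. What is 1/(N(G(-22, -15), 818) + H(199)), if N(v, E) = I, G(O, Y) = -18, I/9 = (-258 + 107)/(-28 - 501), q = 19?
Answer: 529/192328 ≈ 0.0027505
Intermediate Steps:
H(C) = 361 (H(C) = 19**2 = 361)
I = 1359/529 (I = 9*((-258 + 107)/(-28 - 501)) = 9*(-151/(-529)) = 9*(-151*(-1/529)) = 9*(151/529) = 1359/529 ≈ 2.5690)
N(v, E) = 1359/529
1/(N(G(-22, -15), 818) + H(199)) = 1/(1359/529 + 361) = 1/(192328/529) = 529/192328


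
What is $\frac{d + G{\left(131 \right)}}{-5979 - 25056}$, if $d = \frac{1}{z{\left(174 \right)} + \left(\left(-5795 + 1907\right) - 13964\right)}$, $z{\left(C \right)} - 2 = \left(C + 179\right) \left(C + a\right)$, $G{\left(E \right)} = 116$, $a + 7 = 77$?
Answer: $- \frac{7920713}{2119131870} \approx -0.0037377$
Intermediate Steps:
$a = 70$ ($a = -7 + 77 = 70$)
$z{\left(C \right)} = 2 + \left(70 + C\right) \left(179 + C\right)$ ($z{\left(C \right)} = 2 + \left(C + 179\right) \left(C + 70\right) = 2 + \left(179 + C\right) \left(70 + C\right) = 2 + \left(70 + C\right) \left(179 + C\right)$)
$d = \frac{1}{68282}$ ($d = \frac{1}{\left(12532 + 174^{2} + 249 \cdot 174\right) + \left(\left(-5795 + 1907\right) - 13964\right)} = \frac{1}{\left(12532 + 30276 + 43326\right) - 17852} = \frac{1}{86134 - 17852} = \frac{1}{68282} \approx 1.4645 \cdot 10^{-5}$)
$\frac{d + G{\left(131 \right)}}{-5979 - 25056} = \frac{\frac{1}{68282} + 116}{-5979 - 25056} = \frac{7920713}{68282 \left(-31035\right)} = \frac{7920713}{68282} \left(- \frac{1}{31035}\right) = - \frac{7920713}{2119131870}$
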